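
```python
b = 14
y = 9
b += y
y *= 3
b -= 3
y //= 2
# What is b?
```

Trace:
`b = 14` → b = 14
`y = 9` → y = 9
`b += y` → b = 23
`y *= 3` → y = 27
`b -= 3` → b = 20
`y //= 2` → y = 13
So b = 20

Answer: 20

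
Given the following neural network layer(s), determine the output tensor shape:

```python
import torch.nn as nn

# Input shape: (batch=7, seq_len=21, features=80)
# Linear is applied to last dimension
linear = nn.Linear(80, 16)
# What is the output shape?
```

Input: (7, 21, 80) -> Output: (7, 21, 16)

Answer: (7, 21, 16)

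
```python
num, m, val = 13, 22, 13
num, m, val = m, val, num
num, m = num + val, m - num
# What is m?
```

Trace:
`num, m, val = 13, 22, 13` → num = 13; m = 22; val = 13
`num, m, val = m, val, num` → num = 22; m = 13; val = 13
`num, m = num + val, m - num` → num = 35; m = -9
So m = -9

Answer: -9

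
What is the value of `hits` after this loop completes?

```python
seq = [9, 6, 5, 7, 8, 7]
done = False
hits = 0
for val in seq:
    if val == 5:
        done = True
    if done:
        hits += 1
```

Count elements after first 5 in [9, 6, 5, 7, 8, 7]
`hits` takes the values: 0 → 1 → 2 → 3 → 4

Answer: 4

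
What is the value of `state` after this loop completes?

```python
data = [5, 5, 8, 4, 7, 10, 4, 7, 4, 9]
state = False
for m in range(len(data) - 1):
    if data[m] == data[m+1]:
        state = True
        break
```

Check consecutive duplicates in [5, 5, 8, 4, 7, 10, 4, 7, 4, 9]
`state` takes the values: False → True

Answer: True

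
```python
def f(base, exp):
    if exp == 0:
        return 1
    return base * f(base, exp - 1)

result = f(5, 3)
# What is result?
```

f(5, 3) = 5 * 5 * 5 = 125

Answer: 125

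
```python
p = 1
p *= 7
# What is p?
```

Trace:
`p = 1` → p = 1
`p *= 7` → p = 7
So p = 7

Answer: 7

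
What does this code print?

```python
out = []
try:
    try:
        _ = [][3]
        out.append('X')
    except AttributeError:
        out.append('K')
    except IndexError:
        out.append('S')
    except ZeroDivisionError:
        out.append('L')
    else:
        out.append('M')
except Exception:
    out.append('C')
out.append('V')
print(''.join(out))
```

Execution trace: 'S' (inner except IndexError) → 'V' (after the try/except). Output: SV

Answer: SV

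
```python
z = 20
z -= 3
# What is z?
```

Trace:
`z = 20` → z = 20
`z -= 3` → z = 17
So z = 17

Answer: 17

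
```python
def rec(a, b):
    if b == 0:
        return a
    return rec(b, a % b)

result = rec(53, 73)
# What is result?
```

rec(53, 73) -> rec(73, 53) -> rec(53, 20) -> rec(20, 13) -> rec(13, 7) -> rec(7, 6) -> rec(6, 1) -> rec(1, 0) -> 1

Answer: 1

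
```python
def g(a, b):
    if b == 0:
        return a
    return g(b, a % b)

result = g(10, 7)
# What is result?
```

g(10, 7) -> g(7, 3) -> g(3, 1) -> g(1, 0) -> 1

Answer: 1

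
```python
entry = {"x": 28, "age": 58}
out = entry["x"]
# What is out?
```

Trace:
`entry = {"x": 28, "age": 58}` → entry = {'x': 28, 'age': 58}
`out = entry["x"]` → out = 28
So out = 28

Answer: 28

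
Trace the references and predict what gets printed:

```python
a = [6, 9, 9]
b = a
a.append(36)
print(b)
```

Key concept: basic list aliasing.
Step by step:
`a = [6, 9, 9]` → a = [6, 9, 9]
`b = a` → b = [6, 9, 9] (same object as a)
`a.append(36)` → a = [6, 9, 9, 36] (same object as b); b = [6, 9, 9, 36] (same object as a)
`print(b)` → prints [6, 9, 9, 36]

Answer: [6, 9, 9, 36]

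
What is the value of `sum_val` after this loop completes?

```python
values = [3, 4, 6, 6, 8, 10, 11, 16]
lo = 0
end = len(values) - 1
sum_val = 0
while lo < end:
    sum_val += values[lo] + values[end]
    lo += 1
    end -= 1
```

Sum of pairs from ends
`sum_val` takes the values: 0 → 19 → 34 → 50 → 64

Answer: 64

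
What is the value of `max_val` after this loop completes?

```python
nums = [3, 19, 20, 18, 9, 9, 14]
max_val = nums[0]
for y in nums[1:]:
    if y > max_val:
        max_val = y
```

Maximum of [3, 19, 20, 18, 9, 9, 14]
`max_val` takes the values: 3 → 19 → 20

Answer: 20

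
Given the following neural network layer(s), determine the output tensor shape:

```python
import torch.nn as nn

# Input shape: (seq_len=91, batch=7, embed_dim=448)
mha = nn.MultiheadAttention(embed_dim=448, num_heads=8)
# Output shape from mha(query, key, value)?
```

Input: (91, 7, 448) -> Output: (91, 7, 448)

Answer: (91, 7, 448)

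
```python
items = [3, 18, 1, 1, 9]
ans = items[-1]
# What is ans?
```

Trace:
`items = [3, 18, 1, 1, 9]` → items = [3, 18, 1, 1, 9]
`ans = items[-1]` → ans = 9
So ans = 9

Answer: 9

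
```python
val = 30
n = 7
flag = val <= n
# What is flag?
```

Trace:
`val = 30` → val = 30
`n = 7` → n = 7
`flag = val <= n` → flag = False
So flag = False

Answer: False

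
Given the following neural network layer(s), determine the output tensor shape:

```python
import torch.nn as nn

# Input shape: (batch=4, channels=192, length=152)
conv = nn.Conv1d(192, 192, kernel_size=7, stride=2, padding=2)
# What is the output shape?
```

Input: (4, 192, 152) -> Output: (4, 192, 75)

Answer: (4, 192, 75)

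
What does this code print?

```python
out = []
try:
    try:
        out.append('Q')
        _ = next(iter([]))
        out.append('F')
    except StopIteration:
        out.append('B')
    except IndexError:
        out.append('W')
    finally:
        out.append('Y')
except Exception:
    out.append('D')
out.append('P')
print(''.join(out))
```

Execution trace: 'Q' (inner try body) → 'B' (inner except StopIteration) → 'Y' (inner finally) → 'P' (after the try/except). Output: QBYP

Answer: QBYP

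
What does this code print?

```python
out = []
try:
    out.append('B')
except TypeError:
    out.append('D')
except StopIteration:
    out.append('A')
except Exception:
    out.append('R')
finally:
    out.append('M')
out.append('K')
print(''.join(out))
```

Execution trace: 'B' (try body, no exception) → 'M' (finally) → 'K' (after the try/except). Output: BMK

Answer: BMK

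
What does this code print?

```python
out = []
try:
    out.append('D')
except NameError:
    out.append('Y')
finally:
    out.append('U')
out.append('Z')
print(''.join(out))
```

Execution trace: 'D' (try body, no exception) → 'U' (finally) → 'Z' (after the try/except). Output: DUZ

Answer: DUZ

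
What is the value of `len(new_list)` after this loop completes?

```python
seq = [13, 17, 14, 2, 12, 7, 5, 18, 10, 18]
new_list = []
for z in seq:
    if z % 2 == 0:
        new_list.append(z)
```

Count even numbers in [13, 17, 14, 2, 12, 7, 5, 18, 10, 18]
`new_list` takes the values: [] → [14] → [14, 2] → [14, 2, 12] → [14, 2, 12, 18] → [14, 2, 12, 18, 10] → [14, 2, 12, 18, 10, 18]
So `len(new_list)` = 6

Answer: 6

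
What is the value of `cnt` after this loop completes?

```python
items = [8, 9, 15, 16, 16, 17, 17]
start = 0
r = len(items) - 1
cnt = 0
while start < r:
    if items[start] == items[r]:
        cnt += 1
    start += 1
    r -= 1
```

Count matching pairs from ends
`cnt` takes the values: 0

Answer: 0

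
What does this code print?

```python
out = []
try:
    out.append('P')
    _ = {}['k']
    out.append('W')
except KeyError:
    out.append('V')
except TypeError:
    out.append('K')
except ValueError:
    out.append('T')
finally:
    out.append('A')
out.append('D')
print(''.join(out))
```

Execution trace: 'P' (try body) → 'V' (except KeyError) → 'A' (finally) → 'D' (after the try/except). Output: PVAD

Answer: PVAD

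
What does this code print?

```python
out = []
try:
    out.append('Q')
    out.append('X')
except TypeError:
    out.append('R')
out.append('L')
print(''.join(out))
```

Execution trace: 'Q' (try body) → 'X' (try body, no exception) → 'L' (after the try/except). Output: QXL

Answer: QXL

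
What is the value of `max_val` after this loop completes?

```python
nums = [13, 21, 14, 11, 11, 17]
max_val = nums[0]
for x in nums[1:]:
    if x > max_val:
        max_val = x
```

Maximum of [13, 21, 14, 11, 11, 17]
`max_val` takes the values: 13 → 21

Answer: 21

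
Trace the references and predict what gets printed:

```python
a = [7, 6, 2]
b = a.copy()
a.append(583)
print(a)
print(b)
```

Key concept: list.copy() creates independent copy.
Step by step:
`a = [7, 6, 2]` → a = [7, 6, 2]
`b = a.copy()` → b = [7, 6, 2]
`a.append(583)` → a = [7, 6, 2, 583]
`print(a)` → prints [7, 6, 2, 583]
`print(b)` → prints [7, 6, 2]

Answer:
[7, 6, 2, 583]
[7, 6, 2]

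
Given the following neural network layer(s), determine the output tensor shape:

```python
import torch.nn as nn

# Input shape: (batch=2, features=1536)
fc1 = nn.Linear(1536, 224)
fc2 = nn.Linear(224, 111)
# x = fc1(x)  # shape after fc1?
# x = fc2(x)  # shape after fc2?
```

Input: (2, 1536) -> after fc1: (2, 224) -> Output: (2, 111)

Answer: (2, 111)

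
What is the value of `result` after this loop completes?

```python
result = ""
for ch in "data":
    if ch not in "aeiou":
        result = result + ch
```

Remove vowels from 'data'
`result` takes the values: "" → "d" → "dt"

Answer: "dt"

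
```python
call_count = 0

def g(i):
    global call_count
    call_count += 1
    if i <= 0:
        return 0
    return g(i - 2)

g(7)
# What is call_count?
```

Linear recursion stepping by 2: 5 calls from i=7 down to ≤0.

Answer: 5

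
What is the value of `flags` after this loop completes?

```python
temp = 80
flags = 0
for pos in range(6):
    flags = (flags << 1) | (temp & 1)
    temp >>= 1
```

Reverse lowest 6 bits of 80
`flags` takes the values: 0 → 1 → 2

Answer: 2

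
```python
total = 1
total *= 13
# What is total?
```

Trace:
`total = 1` → total = 1
`total *= 13` → total = 13
So total = 13

Answer: 13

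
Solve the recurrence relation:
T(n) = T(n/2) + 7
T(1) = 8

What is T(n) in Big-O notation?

Each step divides n by 2 and adds 7. After log_2(n) steps we reach T(1)=8. So T(n) = 7·log_2(n) + 8 = O(log n).

Answer: O(log n)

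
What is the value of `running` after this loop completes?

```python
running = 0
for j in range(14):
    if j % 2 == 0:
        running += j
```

Sum of even numbers 0 to 13
`running` takes the values: 0 → 2 → 6 → 12 → 20 → 30 → 42

Answer: 42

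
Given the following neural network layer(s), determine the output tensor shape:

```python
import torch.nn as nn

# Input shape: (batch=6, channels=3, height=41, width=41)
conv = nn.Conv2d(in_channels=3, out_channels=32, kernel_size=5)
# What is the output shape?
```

Input: (6, 3, 41, 41) -> Output: (6, 32, 37, 37)

Answer: (6, 32, 37, 37)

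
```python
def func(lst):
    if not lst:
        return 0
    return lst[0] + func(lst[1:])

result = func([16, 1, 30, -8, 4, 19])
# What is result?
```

16 + 1 + 30 + (-8) + 4 + 19 + 0 = 62

Answer: 62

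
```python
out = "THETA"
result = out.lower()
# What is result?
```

Trace:
`out = "THETA"` → out = 'THETA'
`result = out.lower()` → result = 'theta'
So result = 'theta'

Answer: 'theta'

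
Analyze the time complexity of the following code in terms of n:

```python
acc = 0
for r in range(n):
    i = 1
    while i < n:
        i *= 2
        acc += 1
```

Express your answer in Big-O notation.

Each loop level contributes: n × log n. Multiplying the contributions gives O(n log n).

Answer: O(n log n)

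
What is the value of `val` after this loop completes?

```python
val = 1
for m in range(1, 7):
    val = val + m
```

Start at 1, add 1 through 6
`val` takes the values: 1 → 2 → 4 → 7 → 11 → 16 → 22

Answer: 22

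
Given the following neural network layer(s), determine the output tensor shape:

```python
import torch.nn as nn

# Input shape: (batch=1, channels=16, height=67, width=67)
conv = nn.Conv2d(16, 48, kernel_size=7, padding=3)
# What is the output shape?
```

Input: (1, 16, 67, 67) -> Output: (1, 48, 67, 67)

Answer: (1, 48, 67, 67)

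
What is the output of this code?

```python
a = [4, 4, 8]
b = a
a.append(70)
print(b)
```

Key concept: basic list aliasing.
Step by step:
`a = [4, 4, 8]` → a = [4, 4, 8]
`b = a` → b = [4, 4, 8] (same object as a)
`a.append(70)` → a = [4, 4, 8, 70] (same object as b); b = [4, 4, 8, 70] (same object as a)
`print(b)` → prints [4, 4, 8, 70]

Answer: [4, 4, 8, 70]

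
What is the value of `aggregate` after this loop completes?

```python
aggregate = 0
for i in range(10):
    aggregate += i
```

Sum of 0 to 9 = 45
`aggregate` takes the values: 0 → 1 → 3 → 6 → 10 → 15 → 21 → 28 → 36 → 45

Answer: 45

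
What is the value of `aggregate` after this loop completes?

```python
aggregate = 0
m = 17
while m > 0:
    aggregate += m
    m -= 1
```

Sum 17 down to 1
`aggregate` takes the values: 0 → 17 → 33 → 48 → 62 → 75 → 87 → 98 → 108 → 117 → 125 → 132 → 138 → 143 → 147 → 150 → 152 → 153

Answer: 153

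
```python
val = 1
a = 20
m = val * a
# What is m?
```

Trace:
`val = 1` → val = 1
`a = 20` → a = 20
`m = val * a` → m = 20
So m = 20

Answer: 20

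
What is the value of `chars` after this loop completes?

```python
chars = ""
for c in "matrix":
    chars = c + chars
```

Reverse 'matrix'
`chars` takes the values: "" → "m" → "am" → "tam" → "rtam" → "irtam" → "xirtam"

Answer: "xirtam"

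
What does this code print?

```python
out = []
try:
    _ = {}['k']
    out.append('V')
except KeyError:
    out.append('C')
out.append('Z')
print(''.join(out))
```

Execution trace: 'C' (except KeyError) → 'Z' (after the try/except). Output: CZ

Answer: CZ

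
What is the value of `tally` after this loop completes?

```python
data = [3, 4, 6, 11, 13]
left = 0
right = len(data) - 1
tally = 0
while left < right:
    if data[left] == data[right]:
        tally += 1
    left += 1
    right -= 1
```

Count matching pairs from ends
`tally` takes the values: 0

Answer: 0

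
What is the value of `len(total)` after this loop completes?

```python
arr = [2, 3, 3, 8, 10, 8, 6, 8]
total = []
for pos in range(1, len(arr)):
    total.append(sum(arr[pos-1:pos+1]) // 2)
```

Number of 2-element averages
`total` takes the values: [] → [2] → [2, 3] → [2, 3, 5] → [2, 3, 5, 9] → [2, 3, 5, 9, 9] → [2, 3, 5, 9, 9, 7] → [2, 3, 5, 9, 9, 7, 7]
So `len(total)` = 7

Answer: 7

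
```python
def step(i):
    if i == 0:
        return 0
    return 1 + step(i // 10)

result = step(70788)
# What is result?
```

Count of digits of 70788: 5

Answer: 5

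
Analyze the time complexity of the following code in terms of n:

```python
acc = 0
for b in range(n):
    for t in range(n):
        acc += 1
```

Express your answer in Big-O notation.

Each loop level contributes: n × n. Multiplying the contributions gives O(n^2).

Answer: O(n^2)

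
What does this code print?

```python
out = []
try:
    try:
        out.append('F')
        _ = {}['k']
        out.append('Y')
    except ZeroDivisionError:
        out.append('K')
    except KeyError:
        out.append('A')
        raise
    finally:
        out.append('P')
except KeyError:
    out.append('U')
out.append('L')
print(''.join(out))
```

Execution trace: 'F' (try body) → 'A' (except KeyError) → 'P' (finally) → 'U' (outer except KeyError) → 'L' (after the try/except). Output: FAPUL

Answer: FAPUL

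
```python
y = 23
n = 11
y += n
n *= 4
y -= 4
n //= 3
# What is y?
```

Trace:
`y = 23` → y = 23
`n = 11` → n = 11
`y += n` → y = 34
`n *= 4` → n = 44
`y -= 4` → y = 30
`n //= 3` → n = 14
So y = 30

Answer: 30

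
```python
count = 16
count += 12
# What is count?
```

Trace:
`count = 16` → count = 16
`count += 12` → count = 28
So count = 28

Answer: 28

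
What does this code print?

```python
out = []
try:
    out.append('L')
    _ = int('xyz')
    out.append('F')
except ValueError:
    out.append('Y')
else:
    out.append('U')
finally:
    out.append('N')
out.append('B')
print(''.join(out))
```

Execution trace: 'L' (try body) → 'Y' (except ValueError) → 'N' (finally) → 'B' (after the try/except). Output: LYNB

Answer: LYNB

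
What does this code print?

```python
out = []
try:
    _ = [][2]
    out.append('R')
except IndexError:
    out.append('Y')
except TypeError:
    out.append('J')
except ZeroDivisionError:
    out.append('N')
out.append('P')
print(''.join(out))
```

Execution trace: 'Y' (except IndexError) → 'P' (after the try/except). Output: YP

Answer: YP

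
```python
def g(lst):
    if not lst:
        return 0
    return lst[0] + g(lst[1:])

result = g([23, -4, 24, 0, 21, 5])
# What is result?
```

23 + (-4) + 24 + 0 + 21 + 5 + 0 = 69

Answer: 69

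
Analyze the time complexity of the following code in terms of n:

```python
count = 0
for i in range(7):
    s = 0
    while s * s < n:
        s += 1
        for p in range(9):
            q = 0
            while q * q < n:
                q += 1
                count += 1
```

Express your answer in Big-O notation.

Each loop level contributes: 1 × √n × 1 × √n. Multiplying the contributions gives O(n).

Answer: O(n)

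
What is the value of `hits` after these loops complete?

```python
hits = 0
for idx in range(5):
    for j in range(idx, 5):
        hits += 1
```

Upper triangle: 5 + 4 + ... + 1
`hits` takes the values: 0 → 1 → 2 → 3 → 4 → 5 → 6 → 7 → 8 → 9 → 10 → 11 → 12 → 13 → 14 → 15

Answer: 15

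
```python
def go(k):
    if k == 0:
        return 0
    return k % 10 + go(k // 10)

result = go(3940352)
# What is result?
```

Sum of digits of 3940352: 2 + 5 + 3 + 0 + 4 + 9 + 3 = 26

Answer: 26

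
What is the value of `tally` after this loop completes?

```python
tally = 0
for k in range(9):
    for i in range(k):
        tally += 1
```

Triangle number: 0+1+2+...+8
`tally` takes the values: 0 → 1 → 2 → 3 → 4 → 5 → 6 → 7 → 8 → 9 → 10 → 11 → 12 → 13 → 14 → 15 → 16 → 17 → 18 → 19 → 20 → 21 → 22 → 23 → 24 → 25 → 26 → 27 → 28 → 29 → 30 → 31 → 32 → 33 → 34 → 35 → 36

Answer: 36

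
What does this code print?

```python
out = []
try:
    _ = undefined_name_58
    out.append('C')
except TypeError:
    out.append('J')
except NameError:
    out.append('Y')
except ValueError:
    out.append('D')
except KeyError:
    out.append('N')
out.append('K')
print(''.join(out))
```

Execution trace: 'Y' (except NameError) → 'K' (after the try/except). Output: YK

Answer: YK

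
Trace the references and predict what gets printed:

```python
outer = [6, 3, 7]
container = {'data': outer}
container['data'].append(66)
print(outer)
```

Key concept: dict holds reference to list.
Step by step:
`outer = [6, 3, 7]` → outer = [6, 3, 7]
`container = {'data': outer}` → container = {'data': [6, 3, 7]}
`container['data'].append(66)` → outer = [6, 3, 7, 66]; container = {'data': [6, 3, 7, 66]}
`print(outer)` → prints [6, 3, 7, 66]

Answer: [6, 3, 7, 66]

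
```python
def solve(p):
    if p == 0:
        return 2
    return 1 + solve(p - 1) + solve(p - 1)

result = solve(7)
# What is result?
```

solve(p) = 1 + 2·solve(p-1), solve(0)=2. Closed form: (2+1)·2^7 - 1 = 383.

Answer: 383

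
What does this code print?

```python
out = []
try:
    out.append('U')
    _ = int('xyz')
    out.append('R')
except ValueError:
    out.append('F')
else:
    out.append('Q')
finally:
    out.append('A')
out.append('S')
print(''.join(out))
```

Execution trace: 'U' (try body) → 'F' (except ValueError) → 'A' (finally) → 'S' (after the try/except). Output: UFAS

Answer: UFAS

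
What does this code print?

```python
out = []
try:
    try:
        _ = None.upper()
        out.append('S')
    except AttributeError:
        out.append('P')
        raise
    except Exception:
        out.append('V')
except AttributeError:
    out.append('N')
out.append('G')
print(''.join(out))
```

Execution trace: 'P' (inner except AttributeError) → 'N' (outer except AttributeError) → 'G' (after the try/except). Output: PNG

Answer: PNG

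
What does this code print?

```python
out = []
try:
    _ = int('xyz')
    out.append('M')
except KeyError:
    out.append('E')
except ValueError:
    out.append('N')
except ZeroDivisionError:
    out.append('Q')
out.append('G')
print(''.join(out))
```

Execution trace: 'N' (except ValueError) → 'G' (after the try/except). Output: NG

Answer: NG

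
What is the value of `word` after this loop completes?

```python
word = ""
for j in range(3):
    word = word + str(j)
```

Concatenate digits 0 to 2
`word` takes the values: "" → "0" → "01" → "012"

Answer: "012"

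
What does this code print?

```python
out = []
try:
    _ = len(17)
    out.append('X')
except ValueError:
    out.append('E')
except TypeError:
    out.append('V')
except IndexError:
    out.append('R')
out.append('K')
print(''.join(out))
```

Execution trace: 'V' (except TypeError) → 'K' (after the try/except). Output: VK

Answer: VK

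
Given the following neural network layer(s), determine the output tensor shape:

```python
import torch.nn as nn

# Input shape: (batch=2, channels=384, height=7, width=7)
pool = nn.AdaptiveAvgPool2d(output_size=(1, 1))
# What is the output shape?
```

Input: (2, 384, 7, 7) -> Output: (2, 384, 1, 1)

Answer: (2, 384, 1, 1)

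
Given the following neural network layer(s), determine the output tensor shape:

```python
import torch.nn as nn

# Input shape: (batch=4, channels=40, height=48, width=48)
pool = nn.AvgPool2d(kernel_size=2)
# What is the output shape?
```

Input: (4, 40, 48, 48) -> Output: (4, 40, 24, 24)

Answer: (4, 40, 24, 24)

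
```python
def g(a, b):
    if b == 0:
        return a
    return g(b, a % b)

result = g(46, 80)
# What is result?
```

g(46, 80) -> g(80, 46) -> g(46, 34) -> g(34, 12) -> g(12, 10) -> g(10, 2) -> g(2, 0) -> 2

Answer: 2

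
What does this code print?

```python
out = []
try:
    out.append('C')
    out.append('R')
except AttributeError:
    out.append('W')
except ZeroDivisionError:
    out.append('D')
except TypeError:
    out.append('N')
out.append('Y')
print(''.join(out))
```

Execution trace: 'C' (try body) → 'R' (try body, no exception) → 'Y' (after the try/except). Output: CRY

Answer: CRY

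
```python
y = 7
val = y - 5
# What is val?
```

Trace:
`y = 7` → y = 7
`val = y - 5` → val = 2
So val = 2

Answer: 2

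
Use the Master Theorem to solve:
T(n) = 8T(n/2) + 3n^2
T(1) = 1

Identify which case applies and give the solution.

a=8, b=2, f(n)=3n^2. log_2(8) = 3. Since c=2 < 3, Case 1 applies: T(n) = Θ(n^log_b(a)) = O(n^3).

Answer: O(n^3) - Case 1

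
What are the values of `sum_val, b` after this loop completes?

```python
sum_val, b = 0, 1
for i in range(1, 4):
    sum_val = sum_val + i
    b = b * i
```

Sum and factorial of 1 to 3
`sum_val, b` takes the values: (0, 1) → (1, 1) → (3, 1) → (3, 2) → (6, 2) → (6, 6)

Answer: 6, 6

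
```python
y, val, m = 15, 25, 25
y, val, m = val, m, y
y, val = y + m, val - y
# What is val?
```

Trace:
`y, val, m = 15, 25, 25` → y = 15; val = 25; m = 25
`y, val, m = val, m, y` → y = 25; val = 25; m = 15
`y, val = y + m, val - y` → y = 40; val = 0
So val = 0

Answer: 0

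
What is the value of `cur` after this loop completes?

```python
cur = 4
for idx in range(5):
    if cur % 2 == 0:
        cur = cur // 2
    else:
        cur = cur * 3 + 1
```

Collatz-style transformation from 4
`cur` takes the values: 4 → 2 → 1 → 4 → 2 → 1

Answer: 1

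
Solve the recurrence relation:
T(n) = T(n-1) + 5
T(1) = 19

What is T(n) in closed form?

Unrolling: T(n) = T(1) + 5·(n-1) = 19 + 5(n-1) = 5n + 14.

Answer: T(n) = 5n + 14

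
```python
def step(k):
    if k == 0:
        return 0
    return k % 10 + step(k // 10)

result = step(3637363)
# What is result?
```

Sum of digits of 3637363: 3 + 6 + 3 + 7 + 3 + 6 + 3 = 31

Answer: 31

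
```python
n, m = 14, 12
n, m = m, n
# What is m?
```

Trace:
`n, m = 14, 12` → n = 14; m = 12
`n, m = m, n` → n = 12; m = 14
So m = 14

Answer: 14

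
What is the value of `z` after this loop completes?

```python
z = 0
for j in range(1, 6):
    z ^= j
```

XOR of 1 to 5
`z` takes the values: 0 → 1 → 3 → 0 → 4 → 1

Answer: 1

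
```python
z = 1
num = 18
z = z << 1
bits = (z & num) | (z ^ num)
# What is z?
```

Trace:
`z = 1` → z = 1
`num = 18` → num = 18
`z = z << 1` → z = 2
`bits = (z & num) | (z ^ num)` → bits = 18
So z = 2

Answer: 2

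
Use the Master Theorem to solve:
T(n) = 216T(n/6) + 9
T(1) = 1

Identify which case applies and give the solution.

a=216, b=6, f(n)=9. log_6(216) = 3. Since c=0 < 3, Case 1 applies: T(n) = Θ(n^log_b(a)) = O(n^3).

Answer: O(n^3) - Case 1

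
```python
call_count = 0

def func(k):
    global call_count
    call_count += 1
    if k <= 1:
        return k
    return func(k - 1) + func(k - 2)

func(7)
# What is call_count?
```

Calls(k) = 1 + Calls(k-1) + Calls(k-2); Calls(0)=Calls(1)=1. For k=7 this gives 41.

Answer: 41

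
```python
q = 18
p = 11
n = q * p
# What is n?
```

Trace:
`q = 18` → q = 18
`p = 11` → p = 11
`n = q * p` → n = 198
So n = 198

Answer: 198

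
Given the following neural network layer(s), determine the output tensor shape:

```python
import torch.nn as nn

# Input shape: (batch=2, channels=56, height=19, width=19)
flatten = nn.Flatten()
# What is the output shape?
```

Input: (2, 56, 19, 19) -> Output: (2, 20216)

Answer: (2, 20216)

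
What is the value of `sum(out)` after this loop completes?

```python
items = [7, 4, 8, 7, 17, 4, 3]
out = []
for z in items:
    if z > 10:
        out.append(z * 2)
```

Sum of doubled values > 10
`out` takes the values: [] → [34]
So `sum(out)` = 34

Answer: 34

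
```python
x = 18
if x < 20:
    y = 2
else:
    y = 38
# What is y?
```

Trace:
`x = 18` → x = 18
`if x < 20: ...` → x < 20 is True → y = 2
So y = 2

Answer: 2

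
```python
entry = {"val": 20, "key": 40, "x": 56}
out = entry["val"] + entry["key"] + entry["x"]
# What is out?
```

Trace:
`entry = {"val": 20, "key": 40, "x": 56}` → entry = {'val': 20, 'key': 40, 'x': 56}
`out = entry["val"] + entry["key"] + entry["x"]` → out = 116
So out = 116

Answer: 116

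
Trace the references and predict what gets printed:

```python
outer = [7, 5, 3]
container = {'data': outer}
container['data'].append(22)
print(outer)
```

Key concept: dict holds reference to list.
Step by step:
`outer = [7, 5, 3]` → outer = [7, 5, 3]
`container = {'data': outer}` → container = {'data': [7, 5, 3]}
`container['data'].append(22)` → outer = [7, 5, 3, 22]; container = {'data': [7, 5, 3, 22]}
`print(outer)` → prints [7, 5, 3, 22]

Answer: [7, 5, 3, 22]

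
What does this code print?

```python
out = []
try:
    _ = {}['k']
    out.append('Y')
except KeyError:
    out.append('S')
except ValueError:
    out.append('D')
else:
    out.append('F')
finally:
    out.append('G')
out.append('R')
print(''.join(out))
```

Execution trace: 'S' (except KeyError) → 'G' (finally) → 'R' (after the try/except). Output: SGR

Answer: SGR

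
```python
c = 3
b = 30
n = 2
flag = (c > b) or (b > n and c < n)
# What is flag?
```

Trace:
`c = 3` → c = 3
`b = 30` → b = 30
`n = 2` → n = 2
`flag = (c > b) or (b > n and c < n)` → flag = False
So flag = False

Answer: False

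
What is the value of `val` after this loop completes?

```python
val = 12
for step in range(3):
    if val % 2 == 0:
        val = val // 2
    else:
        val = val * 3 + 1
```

Collatz-style transformation from 12
`val` takes the values: 12 → 6 → 3 → 10

Answer: 10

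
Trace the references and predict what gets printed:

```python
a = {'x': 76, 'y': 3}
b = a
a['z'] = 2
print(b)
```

Key concept: dict aliasing.
Step by step:
`a = {'x': 76, 'y': 3}` → a = {'x': 76, 'y': 3}
`b = a` → b = {'x': 76, 'y': 3} (same object as a)
`a['z'] = 2` → a = {'x': 76, 'y': 3, 'z': 2} (same object as b); b = {'x': 76, 'y': 3, 'z': 2} (same object as a)
`print(b)` → prints {'x': 76, 'y': 3, 'z': 2}

Answer: {'x': 76, 'y': 3, 'z': 2}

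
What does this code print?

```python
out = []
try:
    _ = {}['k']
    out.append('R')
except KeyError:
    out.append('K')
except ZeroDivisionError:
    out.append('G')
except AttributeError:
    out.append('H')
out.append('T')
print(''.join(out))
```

Execution trace: 'K' (except KeyError) → 'T' (after the try/except). Output: KT

Answer: KT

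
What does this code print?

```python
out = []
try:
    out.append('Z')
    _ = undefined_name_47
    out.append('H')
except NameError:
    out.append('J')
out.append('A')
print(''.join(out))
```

Execution trace: 'Z' (try body) → 'J' (except NameError) → 'A' (after the try/except). Output: ZJA

Answer: ZJA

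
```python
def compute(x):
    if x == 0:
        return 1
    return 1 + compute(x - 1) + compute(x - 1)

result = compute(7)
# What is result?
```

compute(x) = 1 + 2·compute(x-1), compute(0)=1. Closed form: (1+1)·2^7 - 1 = 255.

Answer: 255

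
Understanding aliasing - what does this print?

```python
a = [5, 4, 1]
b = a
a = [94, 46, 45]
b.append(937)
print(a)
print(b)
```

Key concept: rebinding vs mutation: a is rebound to a new list, b still points at the original.
Step by step:
`a = [5, 4, 1]` → a = [5, 4, 1]
`b = a` → b = [5, 4, 1] (same object as a)
`a = [94, 46, 45]` → a = [94, 46, 45]
`b.append(937)` → b = [5, 4, 1, 937]
`print(a)` → prints [94, 46, 45]
`print(b)` → prints [5, 4, 1, 937]

Answer:
[94, 46, 45]
[5, 4, 1, 937]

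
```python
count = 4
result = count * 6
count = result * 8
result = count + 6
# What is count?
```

Trace:
`count = 4` → count = 4
`result = count * 6` → result = 24
`count = result * 8` → count = 192
`result = count + 6` → result = 198
So count = 192

Answer: 192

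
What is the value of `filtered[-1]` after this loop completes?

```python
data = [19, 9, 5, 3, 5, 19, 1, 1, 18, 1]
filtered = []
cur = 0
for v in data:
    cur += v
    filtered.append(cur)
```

Cumulative sum ends at 81
`filtered` takes the values: [] → [19] → [19, 28] → [19, 28, 33] → [19, 28, 33, 36] → [19, 28, 33, 36, 41] → [19, 28, 33, 36, 41, 60] → [19, 28, 33, 36, 41, 60, 61] → [19, 28, 33, 36, 41, 60, 61, 62] → [19, 28, 33, 36, 41, 60, 61, 62, 80] → [19, 28, 33, 36, 41, 60, 61, 62, 80, 81]
So `filtered[-1]` = 81

Answer: 81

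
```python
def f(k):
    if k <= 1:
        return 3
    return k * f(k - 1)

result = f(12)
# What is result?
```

f(12) = 12 * 11 * 10 * 9 * 8 * 7 * 6 * 5 * 4 * 3 * 2 * 3 = 1437004800

Answer: 1437004800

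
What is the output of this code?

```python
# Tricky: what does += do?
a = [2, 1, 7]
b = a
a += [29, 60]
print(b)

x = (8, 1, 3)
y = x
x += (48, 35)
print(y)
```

Key concept: += behavior differs for mutable vs immutable.
Step by step:
`a = [2, 1, 7]` → a = [2, 1, 7]
`b = a` → b = [2, 1, 7] (same object as a)
`a += [29, 60]` → a = [2, 1, 7, 29, 60] (same object as b); b = [2, 1, 7, 29, 60] (same object as a)
`print(b)` → prints [2, 1, 7, 29, 60]
`x = (8, 1, 3)` → x = (8, 1, 3)
`y = x` → y = (8, 1, 3)
`x += (48, 35)` → x = (8, 1, 3, 48, 35)
`print(y)` → prints (8, 1, 3)

Answer:
[2, 1, 7, 29, 60]
(8, 1, 3)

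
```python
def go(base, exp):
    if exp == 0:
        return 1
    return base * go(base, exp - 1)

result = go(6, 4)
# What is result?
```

go(6, 4) = 6 * 6 * 6 * 6 = 1296

Answer: 1296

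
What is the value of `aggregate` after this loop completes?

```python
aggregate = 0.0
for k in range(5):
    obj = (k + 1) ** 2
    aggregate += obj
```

Sum of squared losses 1² + 2² + ... + 5²
`aggregate` takes the values: 0.0 → 1.0 → 5.0 → 14.0 → 30.0 → 55.0

Answer: 55.0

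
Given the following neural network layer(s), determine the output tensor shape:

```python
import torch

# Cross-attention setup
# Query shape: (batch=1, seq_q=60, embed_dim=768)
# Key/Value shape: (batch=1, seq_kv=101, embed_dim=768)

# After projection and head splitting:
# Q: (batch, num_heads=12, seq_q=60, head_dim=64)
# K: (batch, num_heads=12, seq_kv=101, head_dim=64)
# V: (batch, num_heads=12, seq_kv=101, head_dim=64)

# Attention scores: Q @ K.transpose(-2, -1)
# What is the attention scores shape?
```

Input: (1, 60, 768) -> Output: (1, 12, 60, 101)

Answer: (1, 12, 60, 101)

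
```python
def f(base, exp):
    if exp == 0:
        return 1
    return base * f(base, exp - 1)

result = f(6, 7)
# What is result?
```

f(6, 7) = 6 * 6 * 6 * 6 * 6 * 6 * 6 = 279936

Answer: 279936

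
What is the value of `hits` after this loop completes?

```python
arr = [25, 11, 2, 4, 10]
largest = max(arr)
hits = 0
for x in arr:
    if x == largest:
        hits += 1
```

Count of max value 25 in [25, 11, 2, 4, 10]
`hits` takes the values: 0 → 1

Answer: 1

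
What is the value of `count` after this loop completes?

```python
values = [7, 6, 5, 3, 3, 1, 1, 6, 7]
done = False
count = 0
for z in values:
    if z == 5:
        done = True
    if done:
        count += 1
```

Count elements after first 5 in [7, 6, 5, 3, 3, 1, 1, 6, 7]
`count` takes the values: 0 → 1 → 2 → 3 → 4 → 5 → 6 → 7

Answer: 7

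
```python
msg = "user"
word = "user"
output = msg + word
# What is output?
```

Trace:
`msg = "user"` → msg = 'user'
`word = "user"` → word = 'user'
`output = msg + word` → output = 'useruser'
So output = 'useruser'

Answer: 'useruser'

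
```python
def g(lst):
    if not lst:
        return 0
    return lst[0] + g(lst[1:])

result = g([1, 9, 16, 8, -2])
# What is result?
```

1 + 9 + 16 + 8 + (-2) + 0 = 32

Answer: 32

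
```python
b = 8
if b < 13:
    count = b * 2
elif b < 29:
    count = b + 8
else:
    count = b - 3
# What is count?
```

Trace:
`b = 8` → b = 8
`if b < 13: ...` → b < 13 is True → count = 16
So count = 16

Answer: 16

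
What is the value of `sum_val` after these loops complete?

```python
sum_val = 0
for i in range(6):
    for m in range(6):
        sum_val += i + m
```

Sum of all i+m for i,m in 6x6
`sum_val` takes the values: 0 → 1 → 3 → 6 → 10 → 15 → 16 → 18 → 21 → 25 → 30 → 36 → 38 → 41 → 45 → 50 → 56 → 63 → 66 → 70 → 75 → 81 → 88 → 96 → 100 → 105 → 111 → 118 → 126 → 135 → 140 → 146 → 153 → 161 → 170 → 180

Answer: 180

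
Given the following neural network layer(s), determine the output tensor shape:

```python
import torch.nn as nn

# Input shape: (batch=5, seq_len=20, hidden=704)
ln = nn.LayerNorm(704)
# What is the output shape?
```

Input: (5, 20, 704) -> Output: (5, 20, 704)

Answer: (5, 20, 704)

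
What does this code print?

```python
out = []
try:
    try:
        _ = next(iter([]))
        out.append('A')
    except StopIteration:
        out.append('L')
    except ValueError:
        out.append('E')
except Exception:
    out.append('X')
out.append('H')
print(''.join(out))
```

Execution trace: 'L' (inner except StopIteration) → 'H' (after the try/except). Output: LH

Answer: LH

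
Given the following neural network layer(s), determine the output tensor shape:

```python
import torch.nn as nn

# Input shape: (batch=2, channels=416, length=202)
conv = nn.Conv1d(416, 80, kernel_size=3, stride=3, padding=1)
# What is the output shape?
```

Input: (2, 416, 202) -> Output: (2, 80, 68)

Answer: (2, 80, 68)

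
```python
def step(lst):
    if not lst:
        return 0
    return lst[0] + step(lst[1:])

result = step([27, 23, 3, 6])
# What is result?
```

27 + 23 + 3 + 6 + 0 = 59

Answer: 59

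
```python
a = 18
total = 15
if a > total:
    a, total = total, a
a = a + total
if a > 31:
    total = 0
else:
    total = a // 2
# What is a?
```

Trace:
`a = 18` → a = 18
`total = 15` → total = 15
`if a > total: ...` → a > total is True → a = 15; total = 18
`a = a + total` → a = 33
`if a > 31: ...` → a > 31 is True → total = 0
So a = 33

Answer: 33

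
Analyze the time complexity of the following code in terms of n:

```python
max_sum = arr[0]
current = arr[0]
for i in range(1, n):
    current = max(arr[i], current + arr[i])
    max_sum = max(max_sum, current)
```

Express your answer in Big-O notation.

This is Kadane's algorithm for maximum subarray. Time complexity: O(n).

Answer: O(n)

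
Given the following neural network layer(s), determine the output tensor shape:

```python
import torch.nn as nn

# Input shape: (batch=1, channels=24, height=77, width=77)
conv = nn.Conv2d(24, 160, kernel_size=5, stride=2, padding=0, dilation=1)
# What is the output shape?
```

Input: (1, 24, 77, 77) -> Output: (1, 160, 37, 37)

Answer: (1, 160, 37, 37)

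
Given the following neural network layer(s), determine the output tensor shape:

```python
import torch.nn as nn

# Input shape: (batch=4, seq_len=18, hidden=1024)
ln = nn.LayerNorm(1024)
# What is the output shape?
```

Input: (4, 18, 1024) -> Output: (4, 18, 1024)

Answer: (4, 18, 1024)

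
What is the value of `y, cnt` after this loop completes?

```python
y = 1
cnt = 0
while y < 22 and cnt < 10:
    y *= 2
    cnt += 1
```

Double until >= 22 or 10 iterations
`y, cnt` takes the values: (1, 0) → (2, 0) → (2, 1) → (4, 1) → (4, 2) → (8, 2) → (8, 3) → (16, 3) → (16, 4) → (32, 4) → (32, 5)

Answer: 32, 5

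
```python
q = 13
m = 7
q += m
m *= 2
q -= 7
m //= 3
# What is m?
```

Trace:
`q = 13` → q = 13
`m = 7` → m = 7
`q += m` → q = 20
`m *= 2` → m = 14
`q -= 7` → q = 13
`m //= 3` → m = 4
So m = 4

Answer: 4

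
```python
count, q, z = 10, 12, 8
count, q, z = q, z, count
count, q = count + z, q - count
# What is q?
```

Trace:
`count, q, z = 10, 12, 8` → count = 10; q = 12; z = 8
`count, q, z = q, z, count` → count = 12; q = 8; z = 10
`count, q = count + z, q - count` → count = 22; q = -4
So q = -4

Answer: -4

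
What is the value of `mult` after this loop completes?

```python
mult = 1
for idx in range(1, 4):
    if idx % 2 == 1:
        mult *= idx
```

Product of odd numbers 1 to 3
`mult` takes the values: 1 → 3

Answer: 3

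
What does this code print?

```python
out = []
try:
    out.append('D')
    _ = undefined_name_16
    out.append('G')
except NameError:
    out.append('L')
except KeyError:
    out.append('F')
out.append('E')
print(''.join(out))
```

Execution trace: 'D' (try body) → 'L' (except NameError) → 'E' (after the try/except). Output: DLE

Answer: DLE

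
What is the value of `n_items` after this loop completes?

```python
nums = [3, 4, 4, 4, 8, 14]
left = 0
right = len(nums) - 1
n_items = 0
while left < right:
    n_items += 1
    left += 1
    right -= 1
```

Iterations until pointers meet (list length 6)
`n_items` takes the values: 0 → 1 → 2 → 3

Answer: 3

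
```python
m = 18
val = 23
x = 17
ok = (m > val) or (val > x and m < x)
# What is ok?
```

Trace:
`m = 18` → m = 18
`val = 23` → val = 23
`x = 17` → x = 17
`ok = (m > val) or (val > x and m < x)` → ok = False
So ok = False

Answer: False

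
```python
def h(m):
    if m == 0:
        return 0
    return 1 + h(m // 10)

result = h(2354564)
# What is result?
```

Count of digits of 2354564: 7

Answer: 7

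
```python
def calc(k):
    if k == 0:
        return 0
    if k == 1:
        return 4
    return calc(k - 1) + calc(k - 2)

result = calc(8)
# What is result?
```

Build up from base cases: calc(0)=0, calc(1)=4, calc(2)=4, calc(3)=8, calc(4)=12, calc(5)=20, calc(6)=32, ..., calc(8)=84

Answer: 84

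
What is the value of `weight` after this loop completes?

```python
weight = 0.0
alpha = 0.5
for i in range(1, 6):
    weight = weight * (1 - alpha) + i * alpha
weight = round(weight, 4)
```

Moving average with lr=0.5
`weight` takes the values: 0.0 → 0.5 → 1.25 → 2.125 → 3.0625 → 4.03125 → 4.0312

Answer: 4.0312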